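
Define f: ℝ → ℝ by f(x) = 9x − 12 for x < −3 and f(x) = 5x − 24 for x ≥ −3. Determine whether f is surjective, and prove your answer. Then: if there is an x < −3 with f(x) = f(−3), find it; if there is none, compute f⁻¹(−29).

Both pieces are strictly increasing (slopes 9 and 5), so each is injective on its own interval.
The left piece maps (−∞, −3) onto (−∞, −39); the right piece maps [−3, ∞) onto [−39, ∞).
These images together cover ℝ, so f is surjective.
Because the two images are disjoint, no x < −3 has f(x) = f(−3), so we compute f⁻¹(−29): −29 lies in [−39, ∞), so solve 5x − 24 = −29: x = (−29 + 24)/5 = −1.

-1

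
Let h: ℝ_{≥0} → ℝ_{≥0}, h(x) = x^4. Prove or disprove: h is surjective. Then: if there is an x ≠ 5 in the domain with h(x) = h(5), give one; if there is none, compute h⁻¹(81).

3

For any y ∈ ℝ_{≥0}, x = y^{1/4} ∈ ℝ_{≥0} gives h(x) = y, so h is surjective.
Since x ↦ x^4 is strictly increasing on ℝ_{≥0}, it is injective there, so no x ≠ 5 in the domain has h(x) = h(5). We therefore compute h⁻¹(81) = 81^{1/4} = 3 (indeed 3^4 = 81).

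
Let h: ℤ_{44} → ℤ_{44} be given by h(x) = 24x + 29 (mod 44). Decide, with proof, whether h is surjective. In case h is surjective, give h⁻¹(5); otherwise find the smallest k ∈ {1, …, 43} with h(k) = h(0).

Recall that h is surjective if every y in the codomain equals h(x) for some x in the domain.
Since gcd(24, 44) = 4, we have 24x ≡ 0 (mod 4) for all x, so h(x) ≡ 1 (mod 4).
But 0 ≢ 1 (mod 4), so 0 ∈ ℤ_{44} has no preimage. Thus h is not surjective.
Since h is not surjective, we find the least positive k with h(k) = h(0): this means 24k ≡ 0 (mod 44), i.e. 44 ∣ 24k. Since gcd(24, 44) = 4, dividing through by 4 this holds exactly when 11 ∣ 6k, and as gcd(6, 11) = 1, exactly when 11 ∣ k.
The smallest positive such k is 11.

11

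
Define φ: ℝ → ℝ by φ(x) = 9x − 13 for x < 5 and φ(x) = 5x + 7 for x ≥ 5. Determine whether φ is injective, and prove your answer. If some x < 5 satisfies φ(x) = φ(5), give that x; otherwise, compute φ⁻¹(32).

Both pieces are strictly increasing (slopes 9 and 5), so each is injective on its own interval.
The left piece maps (−∞, 5) onto (−∞, 32); the right piece maps [5, ∞) onto [32, ∞).
These images are disjoint, so no value is attained by both pieces. Thus φ is injective.
Because the two images are disjoint, no x < 5 has φ(x) = φ(5), so we compute φ⁻¹(32): 32 lies in [32, ∞), so solve 5x + 7 = 32: x = (32 − 7)/5 = 5.

5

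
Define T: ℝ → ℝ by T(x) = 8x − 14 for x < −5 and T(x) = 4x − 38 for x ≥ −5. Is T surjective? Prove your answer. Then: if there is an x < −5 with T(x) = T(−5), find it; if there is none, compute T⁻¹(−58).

-11/2

Both pieces are strictly increasing (slopes 8 and 4), so each is injective on its own interval.
The left piece maps (−∞, −5) onto (−∞, −54); the right piece maps [−5, ∞) onto [−58, ∞).
The union (−∞, −54) ∪ [−58, ∞) covers ℝ, so T is surjective.
For the follow-up: the images overlap, so an x < −5 with T(x) = T(−5) exists. T(−5) = −58; solving 8x − 14 = −58 for x < −5 gives x = (−58 + 14)/8 = −11/2.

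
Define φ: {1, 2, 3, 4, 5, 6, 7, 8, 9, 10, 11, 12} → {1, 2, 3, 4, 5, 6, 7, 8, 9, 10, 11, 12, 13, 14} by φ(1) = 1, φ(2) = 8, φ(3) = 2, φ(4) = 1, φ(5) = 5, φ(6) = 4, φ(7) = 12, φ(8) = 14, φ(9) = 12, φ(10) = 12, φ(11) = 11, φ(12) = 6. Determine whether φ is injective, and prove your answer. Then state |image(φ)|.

9

φ(1) = 1 = φ(4) with 1 ≠ 4, so φ is not injective.
The image of φ is {1, 2, 4, 5, 6, 8, 11, 12, 14}, which has 9 elements.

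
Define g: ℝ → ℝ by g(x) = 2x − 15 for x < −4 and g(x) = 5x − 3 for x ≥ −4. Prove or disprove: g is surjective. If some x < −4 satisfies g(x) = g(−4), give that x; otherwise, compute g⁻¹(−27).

-6

Both pieces are strictly increasing (slopes 2 and 5), so each is injective on its own interval.
The left piece maps (−∞, −4) onto (−∞, −23); the right piece maps [−4, ∞) onto [−23, ∞).
These images together cover ℝ, so g is surjective.
Because the two images are disjoint, no x < −4 has g(x) = g(−4), so we compute g⁻¹(−27): −27 lies in (−∞, −23), so solve 2x − 15 = −27: x = (−27 + 15)/2 = −6.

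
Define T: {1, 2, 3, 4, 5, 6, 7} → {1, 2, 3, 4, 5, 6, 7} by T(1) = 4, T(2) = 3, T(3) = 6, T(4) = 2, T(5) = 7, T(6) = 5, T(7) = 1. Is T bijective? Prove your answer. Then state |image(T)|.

7

The values 4, 3, 6, 2, 7, 5, 1 are a permutation of {1, 2, 3, 4, 5, 6, 7}: each element appears exactly once.
So T is injective and surjective, hence bijective.
The image of T is {1, 2, 3, 4, 5, 6, 7}, which has 7 elements.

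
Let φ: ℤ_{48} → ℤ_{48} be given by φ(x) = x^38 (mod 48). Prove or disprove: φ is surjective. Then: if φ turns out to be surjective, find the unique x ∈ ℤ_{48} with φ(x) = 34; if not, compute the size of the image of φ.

6

φ(2): Repeated squaring mod 48: 2^1 ≡ 2, 2^2 ≡ 2² = 4, 2^4 ≡ 4² = 16, 2^8 ≡ 16² = 256 ≡ 16, 2^16 ≡ 16² = 256 ≡ 16, 2^32 ≡ 16² = 256 ≡ 16. Since 38 = 32 + 4 + 2, 2^38 ≡ 16·16·4: 16·16 = 256 ≡ 16, then 16·4 = 64 ≡ 16. So 2^38 ≡ 16 (mod 48).
φ(4): Repeated squaring mod 48: 4^1 ≡ 4, 4^2 ≡ 4² = 16, 4^4 ≡ 16² = 256 ≡ 16, 4^8 ≡ 16² = 256 ≡ 16, 4^16 ≡ 16² = 256 ≡ 16, 4^32 ≡ 16² = 256 ≡ 16. Since 38 = 32 + 4 + 2, 4^38 ≡ 16·16·16: 16·16 = 256 ≡ 16, then 16·16 = 256 ≡ 16. So 4^38 ≡ 16 (mod 48).
So φ(2) = φ(4) = 16 while 2 ≠ 4, thus φ is not injective.
A non-injective map from the 48-element set ℤ_{48} to itself takes at most 47 distinct values, so it cannot be surjective. So φ is not surjective.
Since φ is not surjective, we determine |image(φ)|. Computing x^38 mod 48 for each x (by repeated squaring, reducing mod 48 at every step), the values φ(0), φ(1), …, φ(47) are: 0, 1, 16, 9, 16, 25, 0, 1, 16, 33, 16, 25, 0, 25, 16, 33, 16, 1, 0, 25, 16, 9, 16, 1, 0, 1, 16, 9, 16, 25, 0, 1, 16, 33, 16, 25, 0, 25, 16, 33, 16, 1, 0, 25, 16, 9, 16, 1.
The distinct values are {0, 1, 9, 16, 25, 33}; there are 6 of them.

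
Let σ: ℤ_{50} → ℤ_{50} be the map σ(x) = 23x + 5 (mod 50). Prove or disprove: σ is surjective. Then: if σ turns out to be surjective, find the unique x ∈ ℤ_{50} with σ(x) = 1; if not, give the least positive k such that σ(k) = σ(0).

Recall that surjectivity means every element of the codomain has a preimage under σ.
Since gcd(23, 50) = 1, 23 is invertible modulo 50. Euclid's algorithm: 50 = 2·23 + 4, 23 = 5·4 + 3, 4 = 1·3 + 1; back-substituting gives 1 = 37·23 − 17·50, so 23⁻¹ ≡ 37 (mod 50).
Then y ↦ 37(y − 5) is a two-sided inverse to σ, so every y ∈ ℤ_{50} has a preimage.
Thus σ is surjective.
Since σ is surjective, we compute σ⁻¹(1): solve 23x + 5 ≡ 1 (mod 50), i.e. 23x ≡ 46 (mod 50).
Multiplying by 23⁻¹ = 37 gives x ≡ 37·46 = 1702 = 34·50 + 2 ≡ 2 (mod 50).
Check: σ(2) = 23·2 + 5 = 51 = 1·50 + 1 ≡ 1 (mod 50).

2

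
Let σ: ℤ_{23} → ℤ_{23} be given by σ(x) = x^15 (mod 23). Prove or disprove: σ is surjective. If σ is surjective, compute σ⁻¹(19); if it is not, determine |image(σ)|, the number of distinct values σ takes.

5

Since 23 is prime, the nonzero elements of ℤ_{23} form a cyclic group of order 22.
As gcd(15, 22) = 1, raising to the 15th power is a bijection on this group: if u^15 ≡ v^15 then (uv^{−1})^15 = 1, and the only element of order dividing gcd(15, 22) = 1 is 1, so u = v.
With σ(0) = 0 this makes σ injective on all of ℤ_{23}, hence bijective (finite equal-size domain and codomain). In particular σ is surjective.
Since σ is surjective, we find the preimage of 19. The inverse of x ↦ x^15 on (ℤ_{23})^× is x ↦ x^3, because 15·3 = 45 = 2·22 + 1 ≡ 1 (mod 22) and x^{22} = 1 for x ≠ 0 (Fermat). So σ⁻¹(19) = 19^3 mod 23.
Repeated squaring mod 23: 19^1 ≡ 19, 19^2 ≡ 19² = 361 ≡ 16. Since 3 = 2 + 1, 19^3 ≡ 16·19: 16·19 = 304 ≡ 5. So 19^3 ≡ 5 (mod 23).
Hence σ⁻¹(19) = 5.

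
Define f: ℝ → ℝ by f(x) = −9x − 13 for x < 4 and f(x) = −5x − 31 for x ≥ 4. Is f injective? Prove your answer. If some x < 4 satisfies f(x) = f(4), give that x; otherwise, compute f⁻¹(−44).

Both pieces are strictly decreasing (slopes −9 and −5), so each is injective on its own interval.
The left piece maps (−∞, 4) onto (−49, ∞); the right piece maps [4, ∞) onto (−∞, −51].
These images are disjoint, so no value is attained by both pieces. So f is injective.
Because the two images are disjoint, no x < 4 has f(x) = f(4), so we compute f⁻¹(−44): −44 lies in (−49, ∞), so solve −9x − 13 = −44: x = (−44 + 13)/(−9) = 31/9.

31/9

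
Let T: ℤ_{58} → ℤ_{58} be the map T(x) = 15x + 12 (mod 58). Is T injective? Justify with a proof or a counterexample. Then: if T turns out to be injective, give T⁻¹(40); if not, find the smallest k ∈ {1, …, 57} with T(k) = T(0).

56

Recall: T is injective when T(a) = T(b) forces a = b.
Suppose T(a) = T(b) in ℤ_{58}. Then 15a + 12 ≡ 15b + 12 (mod 58), hence 15(a − b) ≡ 0 (mod 58).
Since gcd(15, 58) = 1, 15 is invertible modulo 58, thus a − b ≡ 0 (mod 58), i.e. a = b.
Hence T is injective.
We now compute 15⁻¹ mod 58 explicitly. Euclid's algorithm: 58 = 3·15 + 13, 15 = 1·13 + 2, 13 = 6·2 + 1; back-substituting gives 1 = 31·15 − 8·58, so 15⁻¹ ≡ 31 (mod 58).
Since T is injective, we compute T⁻¹(40): solve 15x + 12 ≡ 40 (mod 58), i.e. 15x ≡ 28 (mod 58).
Multiplying by 15⁻¹ = 31 gives x ≡ 31·28 = 868 = 14·58 + 56 ≡ 56 (mod 58).
Check: T(56) = 15·56 + 12 = 852 = 14·58 + 40 ≡ 40 (mod 58).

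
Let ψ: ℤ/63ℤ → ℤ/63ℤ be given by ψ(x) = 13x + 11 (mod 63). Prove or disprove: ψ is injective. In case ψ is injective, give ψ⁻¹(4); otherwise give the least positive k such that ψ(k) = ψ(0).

If ψ(s) = ψ(t), then 13s ≡ 13t (mod 63). Because gcd(13, 63) = 1, we may cancel 13 to get s ≡ t (mod 63).
Therefore ψ is injective.
We now compute 13⁻¹ mod 63 explicitly. Euclid's algorithm: 63 = 4·13 + 11, 13 = 1·11 + 2, 11 = 5·2 + 1; back-substituting gives 1 = 34·13 − 7·63, so 13⁻¹ ≡ 34 (mod 63).
Since ψ is injective, we find ψ⁻¹(4): we need 13x ≡ 4 − 11 ≡ 56 (mod 63). Using 13⁻¹ = 34: x ≡ 34·56 = 1904 = 30·63 + 14, so x = 14.
Check: ψ(14) = 13·14 + 11 = 193 = 3·63 + 4 ≡ 4 (mod 63).

14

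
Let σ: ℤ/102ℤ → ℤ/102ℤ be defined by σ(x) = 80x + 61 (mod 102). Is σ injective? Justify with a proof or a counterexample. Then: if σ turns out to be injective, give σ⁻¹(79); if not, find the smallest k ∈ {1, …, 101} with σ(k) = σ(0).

We have gcd(80, 102) = 2 > 1. Taking x_1 = 0 and x_2 = 51: σ(0) = 61 and σ(51) = 80·51 + 61 = 4141 ≡ 61 (mod 102).
So σ(0) = σ(51) while 0 ≠ 51, therefore σ is not injective.
Since σ is not injective, we find the least positive k with σ(k) = σ(0): this means 80k ≡ 0 (mod 102), i.e. 102 ∣ 80k. Since gcd(80, 102) = 2, dividing through by 2 this holds exactly when 51 ∣ 40k, and as gcd(40, 51) = 1, exactly when 51 ∣ k.
The smallest positive such k is 51.

51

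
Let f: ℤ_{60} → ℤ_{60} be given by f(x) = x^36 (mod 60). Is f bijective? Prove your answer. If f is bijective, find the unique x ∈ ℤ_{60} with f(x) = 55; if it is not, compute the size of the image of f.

f(2): Repeated squaring mod 60: 2^1 ≡ 2, 2^2 ≡ 2² = 4, 2^4 ≡ 4² = 16, 2^8 ≡ 16² = 256 ≡ 16, 2^16 ≡ 16² = 256 ≡ 16, 2^32 ≡ 16² = 256 ≡ 16. Since 36 = 32 + 4, 2^36 ≡ 16·16: 16·16 = 256 ≡ 16. So 2^36 ≡ 16 (mod 60).
f(4): Repeated squaring mod 60: 4^1 ≡ 4, 4^2 ≡ 4² = 16, 4^4 ≡ 16² = 256 ≡ 16, 4^8 ≡ 16² = 256 ≡ 16, 4^16 ≡ 16² = 256 ≡ 16, 4^32 ≡ 16² = 256 ≡ 16. Since 36 = 32 + 4, 4^36 ≡ 16·16: 16·16 = 256 ≡ 16. So 4^36 ≡ 16 (mod 60).
So f(2) = f(4) = 16 while 2 ≠ 4, thus f is not injective, hence not bijective.
Since f is not bijective, we determine |image(f)|. Computing x^36 mod 60 for each x (by repeated squaring, reducing mod 60 at every step), the values f(0), f(1), …, f(59) are: 0, 1, 16, 21, 16, 25, 36, 1, 16, 21, 40, 1, 36, 1, 16, 45, 16, 1, 36, 1, 40, 21, 16, 1, 36, 25, 16, 21, 16, 1, 0, 1, 16, 21, 16, 25, 36, 1, 16, 21, 40, 1, 36, 1, 16, 45, 16, 1, 36, 1, 40, 21, 16, 1, 36, 25, 16, 21, 16, 1.
The distinct values are {0, 1, 16, 21, 25, 36, 40, 45}; there are 8 of them.

8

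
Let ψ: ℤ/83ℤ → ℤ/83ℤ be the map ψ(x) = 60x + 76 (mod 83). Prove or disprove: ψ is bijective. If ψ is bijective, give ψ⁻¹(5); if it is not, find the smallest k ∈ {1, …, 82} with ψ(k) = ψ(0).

50

Recall: ψ is injective if ψ(u) = ψ(v) implies u = v.
Suppose ψ(u) = ψ(v) in ℤ/83ℤ. Then 60u + 76 ≡ 60v + 76 (mod 83), thus 60(u − v) ≡ 0 (mod 83).
Since gcd(60, 83) = 1, 60 is invertible modulo 83, therefore u − v ≡ 0 (mod 83), i.e. u = v.
We now compute 60⁻¹ mod 83 explicitly. Euclid's algorithm: 83 = 1·60 + 23, 60 = 2·23 + 14, 23 = 1·14 + 9, 14 = 1·9 + 5, 9 = 1·5 + 4, 5 = 1·4 + 1; back-substituting gives 1 = 18·60 − 13·83, so 60⁻¹ ≡ 18 (mod 83).
Then y ↦ 18(y − 76) is a two-sided inverse to ψ, so every y ∈ ℤ/83ℤ has a preimage.
Thus ψ is bijective.
Since ψ is bijective, we compute ψ⁻¹(5): solve 60x + 76 ≡ 5 (mod 83), i.e. 60x ≡ 12 (mod 83).
Multiplying by 60⁻¹ = 18 gives x ≡ 18·12 = 216 = 2·83 + 50 ≡ 50 (mod 83).
Check: ψ(50) = 60·50 + 76 = 3076 = 37·83 + 5 ≡ 5 (mod 83).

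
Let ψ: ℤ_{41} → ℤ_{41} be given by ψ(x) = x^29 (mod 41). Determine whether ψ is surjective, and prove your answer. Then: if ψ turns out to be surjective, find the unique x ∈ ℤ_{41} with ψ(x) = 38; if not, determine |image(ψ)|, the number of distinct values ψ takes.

3

Since 41 is prime, the nonzero elements of ℤ_{41} form a cyclic group of order 40.
As gcd(29, 40) = 1, raising to the 29th power is a bijection on this group: if s^29 ≡ t^29 then (st^{−1})^29 = 1, and the only element of order dividing gcd(29, 40) = 1 is 1, so s = t.
With ψ(0) = 0 this makes ψ injective on all of ℤ_{41}, hence bijective (finite equal-size domain and codomain). In particular ψ is surjective.
Since ψ is surjective, we find the preimage of 38. The inverse of x ↦ x^29 on (ℤ_{41})^× is x ↦ x^29, because 29·29 = 841 = 21·40 + 1 ≡ 1 (mod 40) and x^{40} = 1 for x ≠ 0 (Fermat). So ψ⁻¹(38) = 38^29 mod 41.
Repeated squaring mod 41: 38^1 ≡ 38, 38^2 ≡ 38² = 1444 ≡ 9, 38^4 ≡ 9² = 81 ≡ 40, 38^8 ≡ 40² = 1600 ≡ 1, 38^16 ≡ 1² = 1. Since 29 = 16 + 8 + 4 + 1, 38^29 ≡ 1·1·40·38: 1·1 = 1, then 1·40 = 40, then 40·38 = 1520 ≡ 3. So 38^29 ≡ 3 (mod 41).
Hence ψ⁻¹(38) = 3.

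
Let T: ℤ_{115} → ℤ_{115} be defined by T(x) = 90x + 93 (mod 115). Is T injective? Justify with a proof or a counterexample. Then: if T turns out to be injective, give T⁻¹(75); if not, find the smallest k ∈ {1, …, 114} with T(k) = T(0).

23

We have gcd(90, 115) = 5 > 1. Taking s = 0 and t = 23: T(0) = 93 and T(23) = 90·23 + 93 = 2163 ≡ 93 (mod 115).
So T(0) = T(23) while 0 ≠ 23, so T is not injective.
Since T is not injective, we find the least positive k with T(k) = T(0): this means 90k ≡ 0 (mod 115), i.e. 115 ∣ 90k. Since gcd(90, 115) = 5, dividing through by 5 this holds exactly when 23 ∣ 18k, and as gcd(18, 23) = 1, exactly when 23 ∣ k.
The smallest positive such k is 23.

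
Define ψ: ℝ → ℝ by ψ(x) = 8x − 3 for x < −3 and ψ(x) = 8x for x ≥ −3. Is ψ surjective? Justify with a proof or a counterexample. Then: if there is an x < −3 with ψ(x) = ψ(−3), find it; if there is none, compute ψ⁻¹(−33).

-15/4

Both pieces are strictly increasing (slopes 8 and 8), so each is injective on its own interval.
The left piece maps (−∞, −3) onto (−∞, −27); the right piece maps [−3, ∞) onto [−24, ∞).
The union (−∞, −27) ∪ [−24, ∞) omits the interval between −27 and −24; in particular −27 has no preimage. So ψ is not surjective.
Because the two images are disjoint, no x < −3 has ψ(x) = ψ(−3), so we compute ψ⁻¹(−33): −33 lies in (−∞, −27), so solve 8x − 3 = −33: x = (−33 + 3)/8 = −15/4.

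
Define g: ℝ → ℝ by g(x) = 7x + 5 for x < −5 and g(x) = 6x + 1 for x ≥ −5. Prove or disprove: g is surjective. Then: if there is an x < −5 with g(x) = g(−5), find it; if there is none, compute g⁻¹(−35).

Both pieces are strictly increasing (slopes 7 and 6), so each is injective on its own interval.
The left piece maps (−∞, −5) onto (−∞, −30); the right piece maps [−5, ∞) onto [−29, ∞).
The union (−∞, −30) ∪ [−29, ∞) omits the interval between −30 and −29; in particular −30 has no preimage. So g is not surjective.
Because the two images are disjoint, no x < −5 has g(x) = g(−5), so we compute g⁻¹(−35): −35 lies in (−∞, −30), so solve 7x + 5 = −35: x = (−35 − 5)/7 = −40/7.

-40/7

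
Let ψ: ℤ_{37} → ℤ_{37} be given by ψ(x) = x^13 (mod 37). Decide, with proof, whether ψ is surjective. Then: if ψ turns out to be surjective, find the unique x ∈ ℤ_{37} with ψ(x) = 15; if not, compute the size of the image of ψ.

2

Since 37 is prime, the nonzero elements of ℤ_{37} form a cyclic group of order 36.
As gcd(13, 36) = 1, raising to the 13th power is a bijection on this group: if u^13 ≡ v^13 then (uv^{−1})^13 = 1, and the only element of order dividing gcd(13, 36) = 1 is 1, so u = v.
With ψ(0) = 0 this makes ψ injective on all of ℤ_{37}, hence bijective (finite equal-size domain and codomain). In particular ψ is surjective.
Since ψ is surjective, we find the preimage of 15. The inverse of x ↦ x^13 on (ℤ_{37})^× is x ↦ x^25, because 13·25 = 325 = 9·36 + 1 ≡ 1 (mod 36) and x^{36} = 1 for x ≠ 0 (Fermat). So ψ⁻¹(15) = 15^25 mod 37.
Repeated squaring mod 37: 15^1 ≡ 15, 15^2 ≡ 15² = 225 ≡ 3, 15^4 ≡ 3² = 9, 15^8 ≡ 9² = 81 ≡ 7, 15^16 ≡ 7² = 49 ≡ 12. Since 25 = 16 + 8 + 1, 15^25 ≡ 12·7·15: 12·7 = 84 ≡ 10, then 10·15 = 150 ≡ 2. So 15^25 ≡ 2 (mod 37).
Hence ψ⁻¹(15) = 2.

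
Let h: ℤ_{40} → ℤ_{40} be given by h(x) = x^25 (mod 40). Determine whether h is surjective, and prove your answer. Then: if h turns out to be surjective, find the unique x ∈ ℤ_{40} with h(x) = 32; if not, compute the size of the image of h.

h(0) = 0^25 = 0.
h(10): Repeated squaring mod 40: 10^1 ≡ 10, 10^2 ≡ 10² = 100 ≡ 20, 10^4 ≡ 20² = 400 ≡ 0, 10^8 ≡ 0² = 0, 10^16 ≡ 0² = 0. Since 25 = 16 + 8 + 1, 10^25 ≡ 0·0·10: 0·0 = 0, then 0·10 = 0. So 10^25 ≡ 0 (mod 40).
So h(0) = h(10) = 0 while 0 ≠ 10, therefore h is not injective.
A non-injective map from the 40-element set ℤ_{40} to itself takes at most 39 distinct values, so it cannot be surjective. Thus h is not surjective.
Since h is not surjective, we determine |image(h)|. Computing x^25 mod 40 for each x (by repeated squaring, reducing mod 40 at every step), the values h(0), h(1), …, h(39) are: 0, 1, 32, 3, 24, 5, 16, 7, 8, 9, 0, 11, 32, 13, 24, 15, 16, 17, 8, 19, 0, 21, 32, 23, 24, 25, 16, 27, 8, 29, 0, 31, 32, 33, 24, 35, 16, 37, 8, 39.
The distinct values are {0, 1, 3, 5, 7, 8, 9, 11, 13, 15, 16, 17, 19, 21, 23, 24, 25, 27, 29, 31, 32, 33, 35, 37, 39}; there are 25 of them.

25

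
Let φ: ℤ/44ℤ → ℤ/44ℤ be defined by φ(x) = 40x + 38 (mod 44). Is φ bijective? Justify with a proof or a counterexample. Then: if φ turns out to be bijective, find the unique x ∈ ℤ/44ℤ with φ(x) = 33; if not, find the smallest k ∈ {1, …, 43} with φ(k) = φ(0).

11

Recall that φ is injective if φ(s) = φ(t) implies s = t.
We have gcd(40, 44) = 4 > 1. Taking s = 0 and t = 11: φ(0) = 38 and φ(11) = 40·11 + 38 = 478 ≡ 38 (mod 44).
So φ(0) = φ(11) while 0 ≠ 11, so φ is not injective, hence not bijective.
Since φ is not bijective, we find the least positive k with φ(k) = φ(0): this means 40k ≡ 0 (mod 44), i.e. 44 ∣ 40k. Since gcd(40, 44) = 4, dividing through by 4 this holds exactly when 11 ∣ 10k, and as gcd(10, 11) = 1, exactly when 11 ∣ k.
The smallest positive such k is 11.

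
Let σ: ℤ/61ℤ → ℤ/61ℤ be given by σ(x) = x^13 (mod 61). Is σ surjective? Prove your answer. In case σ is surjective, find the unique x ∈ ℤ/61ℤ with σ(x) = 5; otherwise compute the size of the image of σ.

45

Since 61 is prime, the nonzero elements of ℤ/61ℤ form a cyclic group of order 60.
As gcd(13, 60) = 1, raising to the 13th power is a bijection on this group: if s^13 ≡ t^13 then (st^{−1})^13 = 1, and the only element of order dividing gcd(13, 60) = 1 is 1, so s = t.
With σ(0) = 0 this makes σ injective on all of ℤ/61ℤ, hence bijective (finite equal-size domain and codomain). In particular σ is surjective.
Since σ is surjective, we find the preimage of 5. The inverse of x ↦ x^13 on (ℤ/61ℤ)^× is x ↦ x^37, because 13·37 = 481 = 8·60 + 1 ≡ 1 (mod 60) and x^{60} = 1 for x ≠ 0 (Fermat). So σ⁻¹(5) = 5^37 mod 61.
Repeated squaring mod 61: 5^1 ≡ 5, 5^2 ≡ 5² = 25, 5^4 ≡ 25² = 625 ≡ 15, 5^8 ≡ 15² = 225 ≡ 42, 5^16 ≡ 42² = 1764 ≡ 56, 5^32 ≡ 56² = 3136 ≡ 25. Since 37 = 32 + 4 + 1, 5^37 ≡ 25·15·5: 25·15 = 375 ≡ 9, then 9·5 = 45. So 5^37 ≡ 45 (mod 61).
Hence σ⁻¹(5) = 45.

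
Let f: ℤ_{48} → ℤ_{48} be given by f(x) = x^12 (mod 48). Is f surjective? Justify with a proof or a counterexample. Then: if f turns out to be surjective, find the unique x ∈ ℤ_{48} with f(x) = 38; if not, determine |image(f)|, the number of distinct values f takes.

4

f(2): Repeated squaring mod 48: 2^1 ≡ 2, 2^2 ≡ 2² = 4, 2^4 ≡ 4² = 16, 2^8 ≡ 16² = 256 ≡ 16. Since 12 = 8 + 4, 2^12 ≡ 16·16: 16·16 = 256 ≡ 16. So 2^12 ≡ 16 (mod 48).
f(4): Repeated squaring mod 48: 4^1 ≡ 4, 4^2 ≡ 4² = 16, 4^4 ≡ 16² = 256 ≡ 16, 4^8 ≡ 16² = 256 ≡ 16. Since 12 = 8 + 4, 4^12 ≡ 16·16: 16·16 = 256 ≡ 16. So 4^12 ≡ 16 (mod 48).
So f(2) = f(4) = 16 while 2 ≠ 4, hence f is not injective.
A non-injective map from the 48-element set ℤ_{48} to itself takes at most 47 distinct values, so it cannot be surjective. Therefore f is not surjective.
Since f is not surjective, we determine |image(f)|. Computing x^12 mod 48 for each x (by repeated squaring, reducing mod 48 at every step), the values f(0), f(1), …, f(47) are: 0, 1, 16, 33, 16, 1, 0, 1, 16, 33, 16, 1, 0, 1, 16, 33, 16, 1, 0, 1, 16, 33, 16, 1, 0, 1, 16, 33, 16, 1, 0, 1, 16, 33, 16, 1, 0, 1, 16, 33, 16, 1, 0, 1, 16, 33, 16, 1.
The distinct values are {0, 1, 16, 33}; there are 4 of them.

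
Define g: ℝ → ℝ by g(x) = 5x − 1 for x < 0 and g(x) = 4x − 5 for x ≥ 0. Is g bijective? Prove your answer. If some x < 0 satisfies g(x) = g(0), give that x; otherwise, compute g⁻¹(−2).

Both pieces are strictly increasing (slopes 5 and 4), so each is injective on its own interval.
The left piece maps (−∞, 0) onto (−∞, −1); the right piece maps [0, ∞) onto [−5, ∞).
These images overlap. In particular g(0) = −5 (right piece), and solving 5x − 1 = −5 on the left piece gives x = −4/5 < 0.
So g(−4/5) = g(0) with −4/5 ≠ 0, and g is not injective, hence not bijective. This x = −4/5 is the requested value below 0.

-4/5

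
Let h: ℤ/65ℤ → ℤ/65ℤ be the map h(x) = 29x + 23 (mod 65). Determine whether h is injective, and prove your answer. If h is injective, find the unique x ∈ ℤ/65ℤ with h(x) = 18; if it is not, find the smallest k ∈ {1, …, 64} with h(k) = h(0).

20

Recall that h is injective when h(s) = h(t) forces s = t.
Suppose h(s) = h(t) in ℤ/65ℤ. Then 29s + 23 ≡ 29t + 23 (mod 65), therefore 29(s − t) ≡ 0 (mod 65).
Since gcd(29, 65) = 1, 29 is invertible modulo 65, therefore s − t ≡ 0 (mod 65), i.e. s = t.
Hence h is injective.
We now compute 29⁻¹ mod 65 explicitly. Euclid's algorithm: 65 = 2·29 + 7, 29 = 4·7 + 1; back-substituting gives 1 = 9·29 − 4·65, so 29⁻¹ ≡ 9 (mod 65).
Since h is injective, we compute h⁻¹(18): solve 29x + 23 ≡ 18 (mod 65), i.e. 29x ≡ 60 (mod 65).
Multiplying by 29⁻¹ = 9 gives x ≡ 9·60 = 540 = 8·65 + 20 ≡ 20 (mod 65).
Check: h(20) = 29·20 + 23 = 603 = 9·65 + 18 ≡ 18 (mod 65).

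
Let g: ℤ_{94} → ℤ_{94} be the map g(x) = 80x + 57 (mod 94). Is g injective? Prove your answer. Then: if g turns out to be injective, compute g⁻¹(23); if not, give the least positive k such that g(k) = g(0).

47

We have gcd(80, 94) = 2 > 1. Taking u = 0 and v = 47: g(0) = 57 and g(47) = 80·47 + 57 = 3817 ≡ 57 (mod 94).
So g(0) = g(47) while 0 ≠ 47, so g is not injective.
Since g is not injective, we find the least positive k with g(k) = g(0): this means 80k ≡ 0 (mod 94), i.e. 94 ∣ 80k. Since gcd(80, 94) = 2, dividing through by 2 this holds exactly when 47 ∣ 40k, and as gcd(40, 47) = 1, exactly when 47 ∣ k.
The smallest positive such k is 47.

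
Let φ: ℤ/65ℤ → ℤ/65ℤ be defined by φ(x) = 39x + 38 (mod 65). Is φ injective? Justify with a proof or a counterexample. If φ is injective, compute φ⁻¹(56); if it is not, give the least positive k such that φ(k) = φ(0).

5

By definition, φ is injective when φ(a) = φ(b) forces a = b.
We have gcd(39, 65) = 13 > 1. Taking a = 0 and b = 5: φ(0) = 38 and φ(5) = 39·5 + 38 = 233 ≡ 38 (mod 65).
So φ(0) = φ(5) while 0 ≠ 5, thus φ is not injective.
Since φ is not injective, we find the least positive k with φ(k) = φ(0): this means 39k ≡ 0 (mod 65), i.e. 65 ∣ 39k. Since gcd(39, 65) = 13, dividing through by 13 this holds exactly when 5 ∣ 3k, and as gcd(3, 5) = 1, exactly when 5 ∣ k.
The smallest positive such k is 5.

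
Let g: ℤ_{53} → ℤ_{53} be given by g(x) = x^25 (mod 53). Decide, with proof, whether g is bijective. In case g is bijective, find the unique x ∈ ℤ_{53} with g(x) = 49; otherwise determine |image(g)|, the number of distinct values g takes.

13

Since 53 is prime, the nonzero elements of ℤ_{53} form a cyclic group of order 52.
As gcd(25, 52) = 1, raising to the 25th power is a bijection on this group: if s^25 ≡ t^25 then (st^{−1})^25 = 1, and the only element of order dividing gcd(25, 52) = 1 is 1, so s = t.
With g(0) = 0 this makes g injective on all of ℤ_{53}, hence bijective (finite equal-size domain and codomain). In particular g is bijective.
Since g is bijective, we find the preimage of 49. The inverse of x ↦ x^25 on (ℤ_{53})^× is x ↦ x^25, because 25·25 = 625 = 12·52 + 1 ≡ 1 (mod 52) and x^{52} = 1 for x ≠ 0 (Fermat). So g⁻¹(49) = 49^25 mod 53.
Repeated squaring mod 53: 49^1 ≡ 49, 49^2 ≡ 49² = 2401 ≡ 16, 49^4 ≡ 16² = 256 ≡ 44, 49^8 ≡ 44² = 1936 ≡ 28, 49^16 ≡ 28² = 784 ≡ 42. Since 25 = 16 + 8 + 1, 49^25 ≡ 42·28·49: 42·28 = 1176 ≡ 10, then 10·49 = 490 ≡ 13. So 49^25 ≡ 13 (mod 53).
Hence g⁻¹(49) = 13.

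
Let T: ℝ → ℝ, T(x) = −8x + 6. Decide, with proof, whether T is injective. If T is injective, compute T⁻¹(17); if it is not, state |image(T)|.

-11/8

Suppose T(u) = T(v). Then −8u + 6 = −8v + 6, hence −8u = −8v, so u = v.
Thus T is injective.
Since T is injective, we compute T⁻¹(17) = (17 − 6)/(−8) = −11/8.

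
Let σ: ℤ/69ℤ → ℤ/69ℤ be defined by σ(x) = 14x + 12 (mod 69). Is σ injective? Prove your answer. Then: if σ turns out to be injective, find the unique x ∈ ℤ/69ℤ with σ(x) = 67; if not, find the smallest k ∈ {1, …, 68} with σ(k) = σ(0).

Suppose σ(s) = σ(t) in ℤ/69ℤ. Then 14s + 12 ≡ 14t + 12 (mod 69), so 14(s − t) ≡ 0 (mod 69).
Since gcd(14, 69) = 1, 14 is invertible modulo 69, so s − t ≡ 0 (mod 69), i.e. s = t.
Therefore σ is injective.
We now compute 14⁻¹ mod 69 explicitly. Euclid's algorithm: 69 = 4·14 + 13, 14 = 1·13 + 1; back-substituting gives 1 = 5·14 − 1·69, so 14⁻¹ ≡ 5 (mod 69).
Since σ is injective, we find σ⁻¹(67): we need 14x ≡ 67 − 12 ≡ 55 (mod 69). Using 14⁻¹ = 5: x ≡ 5·55 = 275 = 3·69 + 68, so x = 68.
Check: σ(68) = 14·68 + 12 = 964 = 13·69 + 67 ≡ 67 (mod 69).

68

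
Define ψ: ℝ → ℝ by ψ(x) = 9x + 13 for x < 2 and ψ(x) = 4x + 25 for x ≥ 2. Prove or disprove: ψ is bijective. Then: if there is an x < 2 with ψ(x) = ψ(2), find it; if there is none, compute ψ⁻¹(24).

Both pieces are strictly increasing (slopes 9 and 4), so each is injective on its own interval.
The left piece maps (−∞, 2) onto (−∞, 31); the right piece maps [2, ∞) onto [33, ∞).
The images leave a gap (31 has no preimage), so ψ is not surjective, hence not bijective.
Because the two images are disjoint, no x < 2 has ψ(x) = ψ(2), so we compute ψ⁻¹(24): 24 lies in (−∞, 31), so solve 9x + 13 = 24: x = (24 − 13)/9 = 11/9.

11/9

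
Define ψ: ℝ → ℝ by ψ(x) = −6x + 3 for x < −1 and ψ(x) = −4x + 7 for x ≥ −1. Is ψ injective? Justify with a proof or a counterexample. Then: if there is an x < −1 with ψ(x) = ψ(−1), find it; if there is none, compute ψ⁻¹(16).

Both pieces are strictly decreasing (slopes −6 and −4), so each is injective on its own interval.
The left piece maps (−∞, −1) onto (9, ∞); the right piece maps [−1, ∞) onto (−∞, 11].
These images overlap. In particular ψ(−1) = 11 (right piece), and solving −6x + 3 = 11 on the left piece gives x = −4/3 < −1.
So ψ(−4/3) = ψ(−1) with −4/3 ≠ −1, and ψ is not injective. This x = −4/3 is the requested value below −1.

-4/3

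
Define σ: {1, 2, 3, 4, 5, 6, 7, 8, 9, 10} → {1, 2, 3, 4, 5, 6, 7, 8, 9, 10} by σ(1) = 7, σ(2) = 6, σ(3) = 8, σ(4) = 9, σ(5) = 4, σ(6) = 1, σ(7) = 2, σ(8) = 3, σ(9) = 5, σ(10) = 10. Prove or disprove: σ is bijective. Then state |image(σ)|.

10

The values 7, 6, 8, 9, 4, 1, 2, 3, 5, 10 are a permutation of {1, 2, 3, 4, 5, 6, 7, 8, 9, 10}: each element appears exactly once.
So σ is injective and surjective, hence bijective.
The image of σ is {1, 2, 3, 4, 5, 6, 7, 8, 9, 10}, which has 10 elements.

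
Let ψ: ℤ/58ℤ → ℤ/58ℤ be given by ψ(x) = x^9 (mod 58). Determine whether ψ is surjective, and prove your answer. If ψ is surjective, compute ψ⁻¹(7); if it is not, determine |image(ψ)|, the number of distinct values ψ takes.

Computing x^9 mod 58 for each x (by repeated squaring, reducing mod 58 at every step), the values ψ(0), ψ(1), …, ψ(57) are: 0, 1, 48, 21, 42, 33, 22, 49, 44, 35, 18, 31, 12, 5, 32, 55, 24, 17, 56, 11, 52, 43, 38, 7, 54, 45, 8, 39, 28, 29, 30, 19, 50, 13, 4, 51, 20, 15, 6, 47, 2, 41, 34, 3, 26, 53, 46, 27, 40, 23, 14, 9, 36, 25, 16, 37, 10, 57.
Every element of ℤ/58ℤ appears exactly once in this list, so ψ is a bijection, and in particular surjective.
Since ψ is surjective, we read off the preimage of 7 from the same table: ψ(23) = 7, so ψ⁻¹(7) = 23.

23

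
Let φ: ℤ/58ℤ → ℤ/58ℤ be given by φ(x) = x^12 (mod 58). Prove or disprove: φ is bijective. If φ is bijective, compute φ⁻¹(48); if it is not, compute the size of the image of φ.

16

φ(3): Repeated squaring mod 58: 3^1 ≡ 3, 3^2 ≡ 3² = 9, 3^4 ≡ 9² = 81 ≡ 23, 3^8 ≡ 23² = 529 ≡ 7. Since 12 = 8 + 4, 3^12 ≡ 7·23: 7·23 = 161 ≡ 45. So 3^12 ≡ 45 (mod 58).
φ(7): Repeated squaring mod 58: 7^1 ≡ 7, 7^2 ≡ 7² = 49, 7^4 ≡ 49² = 2401 ≡ 23, 7^8 ≡ 23² = 529 ≡ 7. Since 12 = 8 + 4, 7^12 ≡ 7·23: 7·23 = 161 ≡ 45. So 7^12 ≡ 45 (mod 58).
So φ(3) = φ(7) = 45 while 3 ≠ 7, therefore φ is not injective, hence not bijective.
Since φ is not bijective, we determine |image(φ)|. Computing x^12 mod 58 for each x (by repeated squaring, reducing mod 58 at every step), the values φ(0), φ(1), …, φ(57) are: 0, 1, 36, 45, 20, 7, 54, 45, 24, 53, 20, 23, 30, 23, 54, 25, 52, 1, 52, 49, 24, 53, 16, 25, 36, 49, 16, 7, 30, 29, 30, 7, 16, 49, 36, 25, 16, 53, 24, 49, 52, 1, 52, 25, 54, 23, 30, 23, 20, 53, 24, 45, 54, 7, 20, 45, 36, 1.
The distinct values are {0, 1, 7, 16, 20, 23, 24, 25, 29, 30, 36, 45, 49, 52, 53, 54}; there are 16 of them.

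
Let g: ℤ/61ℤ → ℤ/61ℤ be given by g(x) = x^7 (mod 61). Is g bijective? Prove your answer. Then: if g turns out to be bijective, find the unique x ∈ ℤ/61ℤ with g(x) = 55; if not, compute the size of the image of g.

Since 61 is prime, the nonzero elements of ℤ/61ℤ form a cyclic group of order 60.
As gcd(7, 60) = 1, raising to the 7th power is a bijection on this group: if a^7 ≡ b^7 then (ab^{−1})^7 = 1, and the only element of order dividing gcd(7, 60) = 1 is 1, so a = b.
With g(0) = 0 this makes g injective on all of ℤ/61ℤ, hence bijective (finite equal-size domain and codomain). In particular g is bijective.
Since g is bijective, we find the preimage of 55. The inverse of x ↦ x^7 on (ℤ/61ℤ)^× is x ↦ x^43, because 7·43 = 301 = 5·60 + 1 ≡ 1 (mod 60) and x^{60} = 1 for x ≠ 0 (Fermat). So g⁻¹(55) = 55^43 mod 61.
Repeated squaring mod 61: 55^1 ≡ 55, 55^2 ≡ 55² = 3025 ≡ 36, 55^4 ≡ 36² = 1296 ≡ 15, 55^8 ≡ 15² = 225 ≡ 42, 55^16 ≡ 42² = 1764 ≡ 56, 55^32 ≡ 56² = 3136 ≡ 25. Since 43 = 32 + 8 + 2 + 1, 55^43 ≡ 25·42·36·55: 25·42 = 1050 ≡ 13, then 13·36 = 468 ≡ 41, then 41·55 = 2255 ≡ 59. So 55^43 ≡ 59 (mod 61).
Hence g⁻¹(55) = 59.

59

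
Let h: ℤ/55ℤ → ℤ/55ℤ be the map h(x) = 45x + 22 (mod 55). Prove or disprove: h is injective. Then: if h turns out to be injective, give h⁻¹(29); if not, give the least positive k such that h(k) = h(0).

We have gcd(45, 55) = 5 > 1. Taking a = 0 and b = 11: h(0) = 22 and h(11) = 45·11 + 22 = 517 ≡ 22 (mod 55).
So h(0) = h(11) while 0 ≠ 11, so h is not injective.
Since h is not injective, we find the least positive k with h(k) = h(0): this means 45k ≡ 0 (mod 55), i.e. 55 ∣ 45k. Since gcd(45, 55) = 5, dividing through by 5 this holds exactly when 11 ∣ 9k, and as gcd(9, 11) = 1, exactly when 11 ∣ k.
The smallest positive such k is 11.

11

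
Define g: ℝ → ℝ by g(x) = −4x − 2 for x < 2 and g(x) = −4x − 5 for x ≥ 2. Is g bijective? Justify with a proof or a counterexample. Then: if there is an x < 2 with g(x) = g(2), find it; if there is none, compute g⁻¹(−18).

13/4

Both pieces are strictly decreasing (slopes −4 and −4), so each is injective on its own interval.
The left piece maps (−∞, 2) onto (−10, ∞); the right piece maps [2, ∞) onto (−∞, −13].
The images leave a gap (−10 has no preimage), so g is not surjective, hence not bijective.
Because the two images are disjoint, no x < 2 has g(x) = g(2), so we compute g⁻¹(−18): −18 lies in (−∞, −13], so solve −4x − 5 = −18: x = (−18 + 5)/(−4) = 13/4.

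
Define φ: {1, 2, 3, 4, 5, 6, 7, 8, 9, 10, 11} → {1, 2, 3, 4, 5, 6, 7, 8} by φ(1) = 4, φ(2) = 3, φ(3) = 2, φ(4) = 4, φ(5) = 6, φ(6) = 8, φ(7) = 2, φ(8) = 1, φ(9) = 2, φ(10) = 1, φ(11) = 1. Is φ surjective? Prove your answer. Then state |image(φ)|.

6

No element maps to 5, so φ is not surjective.
The image of φ is {1, 2, 3, 4, 6, 8}, which has 6 elements.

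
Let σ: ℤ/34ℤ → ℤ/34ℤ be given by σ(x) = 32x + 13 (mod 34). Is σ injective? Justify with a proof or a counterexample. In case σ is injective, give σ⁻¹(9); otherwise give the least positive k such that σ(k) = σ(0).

17

By definition, σ is injective if σ(u) = σ(v) implies u = v.
We have gcd(32, 34) = 2 > 1. Taking u = 0 and v = 17: σ(0) = 13 and σ(17) = 32·17 + 13 = 557 ≡ 13 (mod 34).
So σ(0) = σ(17) while 0 ≠ 17, therefore σ is not injective.
Since σ is not injective, we find the least positive k with σ(k) = σ(0): this means 32k ≡ 0 (mod 34), i.e. 34 ∣ 32k. Since gcd(32, 34) = 2, dividing through by 2 this holds exactly when 17 ∣ 16k, and as gcd(16, 17) = 1, exactly when 17 ∣ k.
The smallest positive such k is 17.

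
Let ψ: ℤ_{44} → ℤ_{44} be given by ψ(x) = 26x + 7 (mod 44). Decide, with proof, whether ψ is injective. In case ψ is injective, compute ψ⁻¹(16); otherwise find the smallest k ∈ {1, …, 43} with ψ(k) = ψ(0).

We have gcd(26, 44) = 2 > 1. Taking u = 0 and v = 22: ψ(0) = 7 and ψ(22) = 26·22 + 7 = 579 ≡ 7 (mod 44).
So ψ(0) = ψ(22) while 0 ≠ 22, therefore ψ is not injective.
Since ψ is not injective, we find the least positive k with ψ(k) = ψ(0): this means 26k ≡ 0 (mod 44), i.e. 44 ∣ 26k. Since gcd(26, 44) = 2, dividing through by 2 this holds exactly when 22 ∣ 13k, and as gcd(13, 22) = 1, exactly when 22 ∣ k.
The smallest positive such k is 22.

22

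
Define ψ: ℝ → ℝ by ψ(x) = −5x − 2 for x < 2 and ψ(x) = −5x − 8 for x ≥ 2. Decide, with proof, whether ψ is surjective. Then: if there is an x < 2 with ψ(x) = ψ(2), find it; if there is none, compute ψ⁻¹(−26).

Both pieces are strictly decreasing (slopes −5 and −5), so each is injective on its own interval.
The left piece maps (−∞, 2) onto (−12, ∞); the right piece maps [2, ∞) onto (−∞, −18].
The union (−12, ∞) ∪ (−∞, −18] omits the interval between −12 and −18; in particular −12 has no preimage. So ψ is not surjective.
Because the two images are disjoint, no x < 2 has ψ(x) = ψ(2), so we compute ψ⁻¹(−26): −26 lies in (−∞, −18], so solve −5x − 8 = −26: x = (−26 + 8)/(−5) = 18/5.

18/5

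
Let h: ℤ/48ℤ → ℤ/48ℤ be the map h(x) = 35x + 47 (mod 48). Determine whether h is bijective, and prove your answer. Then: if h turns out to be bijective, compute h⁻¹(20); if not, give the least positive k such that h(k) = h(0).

Suppose h(s) = h(t) in ℤ/48ℤ. Then 35s + 47 ≡ 35t + 47 (mod 48), thus 35(s − t) ≡ 0 (mod 48).
Since gcd(35, 48) = 1, 35 is invertible modulo 48, so s − t ≡ 0 (mod 48), i.e. s = t.
We now compute 35⁻¹ mod 48 explicitly. Euclid's algorithm: 48 = 1·35 + 13, 35 = 2·13 + 9, 13 = 1·9 + 4, 9 = 2·4 + 1; back-substituting gives 1 = 11·35 − 8·48, so 35⁻¹ ≡ 11 (mod 48).
For any y ∈ ℤ/48ℤ, x = 11(y − 47) mod 48 satisfies h(x) = 35·11(y − 47) + 47 ≡ y (since 35·11 ≡ 1 mod 48). So every y has a preimage.
Therefore h is bijective.
Since h is bijective, we compute h⁻¹(20): solve 35x + 47 ≡ 20 (mod 48), i.e. 35x ≡ 21 (mod 48).
Multiplying by 35⁻¹ = 11 gives x ≡ 11·21 = 231 = 4·48 + 39 ≡ 39 (mod 48).
Check: h(39) = 35·39 + 47 = 1412 = 29·48 + 20 ≡ 20 (mod 48).

39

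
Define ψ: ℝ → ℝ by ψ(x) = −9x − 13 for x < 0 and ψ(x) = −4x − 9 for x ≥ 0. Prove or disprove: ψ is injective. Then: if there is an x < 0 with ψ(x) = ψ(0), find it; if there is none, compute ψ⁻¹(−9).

Both pieces are strictly decreasing (slopes −9 and −4), so each is injective on its own interval.
The left piece maps (−∞, 0) onto (−13, ∞); the right piece maps [0, ∞) onto (−∞, −9].
These images overlap. In particular ψ(0) = −9 (right piece), and solving −9x − 13 = −9 on the left piece gives x = −4/9 < 0.
So ψ(−4/9) = ψ(0) with −4/9 ≠ 0, and ψ is not injective. This x = −4/9 is the requested value below 0.

-4/9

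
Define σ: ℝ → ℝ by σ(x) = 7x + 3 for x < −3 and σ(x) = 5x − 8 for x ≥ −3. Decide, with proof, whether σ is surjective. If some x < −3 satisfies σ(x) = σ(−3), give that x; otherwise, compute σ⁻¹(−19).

Both pieces are strictly increasing (slopes 7 and 5), so each is injective on its own interval.
The left piece maps (−∞, −3) onto (−∞, −18); the right piece maps [−3, ∞) onto [−23, ∞).
The union (−∞, −18) ∪ [−23, ∞) covers ℝ, so σ is surjective.
For the follow-up: the images overlap, so an x < −3 with σ(x) = σ(−3) exists. σ(−3) = −23; solving 7x + 3 = −23 for x < −3 gives x = (−23 − 3)/7 = −26/7.

-26/7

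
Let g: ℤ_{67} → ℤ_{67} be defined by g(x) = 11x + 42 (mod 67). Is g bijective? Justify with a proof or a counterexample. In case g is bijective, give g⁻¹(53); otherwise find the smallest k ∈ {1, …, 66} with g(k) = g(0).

If g(a) = g(b), then 11a ≡ 11b (mod 67). Because gcd(11, 67) = 1, we may cancel 11 to get a ≡ b (mod 67).
We now compute 11⁻¹ mod 67 explicitly. Euclid's algorithm: 67 = 6·11 + 1; back-substituting gives 1 = 61·11 − 10·67, so 11⁻¹ ≡ 61 (mod 67).
For any y ∈ ℤ_{67}, x = 61(y − 42) mod 67 satisfies g(x) = 11·61(y − 42) + 42 ≡ y (since 11·61 ≡ 1 mod 67). So every y has a preimage.
So g is bijective.
Since g is bijective, we find g⁻¹(53): we need 11x ≡ 53 − 42 ≡ 11 (mod 67). Using 11⁻¹ = 61: x ≡ 61·11 = 671 = 10·67 + 1, so x = 1.
Check: g(1) = 11·1 + 42 = 53 ≡ 53 (mod 67).

1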